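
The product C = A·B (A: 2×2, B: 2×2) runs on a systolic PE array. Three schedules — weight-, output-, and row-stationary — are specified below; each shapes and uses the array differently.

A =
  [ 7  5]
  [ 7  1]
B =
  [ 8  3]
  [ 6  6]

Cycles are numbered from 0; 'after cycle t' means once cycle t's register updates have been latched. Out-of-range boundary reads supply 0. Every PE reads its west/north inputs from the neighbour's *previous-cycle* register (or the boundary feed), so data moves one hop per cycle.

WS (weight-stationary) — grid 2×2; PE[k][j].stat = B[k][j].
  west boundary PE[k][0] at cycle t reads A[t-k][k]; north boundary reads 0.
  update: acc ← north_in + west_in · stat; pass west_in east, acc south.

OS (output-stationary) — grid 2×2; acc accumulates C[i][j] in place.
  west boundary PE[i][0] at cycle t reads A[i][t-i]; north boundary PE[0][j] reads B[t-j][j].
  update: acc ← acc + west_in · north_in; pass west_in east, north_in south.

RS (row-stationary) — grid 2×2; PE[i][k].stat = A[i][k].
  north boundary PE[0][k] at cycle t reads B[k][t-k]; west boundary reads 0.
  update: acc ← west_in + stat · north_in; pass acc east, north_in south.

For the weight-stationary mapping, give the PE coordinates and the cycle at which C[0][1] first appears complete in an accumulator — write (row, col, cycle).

(row, col, cycle) = (1, 1, 2)

WS — PE[1][1] is where C[0][1] collects:
  [0] (1,1) acc=0 (h:0 v:0)
  [1] (1,1) acc=0 (h:0 v:0)
  [2] (1,1) acc=51 (h:5 v:51)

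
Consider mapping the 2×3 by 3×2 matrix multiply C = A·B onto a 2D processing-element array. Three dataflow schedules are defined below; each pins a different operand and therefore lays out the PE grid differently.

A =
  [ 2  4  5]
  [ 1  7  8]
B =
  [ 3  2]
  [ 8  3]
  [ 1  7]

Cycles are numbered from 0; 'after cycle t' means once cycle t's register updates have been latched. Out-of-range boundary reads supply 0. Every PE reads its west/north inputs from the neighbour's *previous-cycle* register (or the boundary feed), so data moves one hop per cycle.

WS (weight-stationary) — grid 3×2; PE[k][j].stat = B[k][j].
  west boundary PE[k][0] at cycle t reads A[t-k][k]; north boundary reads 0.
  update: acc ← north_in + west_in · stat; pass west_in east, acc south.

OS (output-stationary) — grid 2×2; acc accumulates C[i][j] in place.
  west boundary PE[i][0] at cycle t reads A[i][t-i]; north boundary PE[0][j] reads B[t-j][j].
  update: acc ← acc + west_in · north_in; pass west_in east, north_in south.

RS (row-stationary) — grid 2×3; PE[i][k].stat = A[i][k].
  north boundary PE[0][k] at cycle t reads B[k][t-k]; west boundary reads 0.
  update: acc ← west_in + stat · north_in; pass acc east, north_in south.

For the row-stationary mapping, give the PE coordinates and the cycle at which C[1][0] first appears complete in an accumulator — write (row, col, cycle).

RS: C[1][0] accumulates in PE[1][2]:
  c0 r1c2: 0 / 0 / 0
  c1 r1c2: 0 / 0 / 0
  c2 r1c2: 0 / 0 / 0
  c3 r1c2: 67 / 67 / 1

(row, col, cycle) = (1, 2, 3)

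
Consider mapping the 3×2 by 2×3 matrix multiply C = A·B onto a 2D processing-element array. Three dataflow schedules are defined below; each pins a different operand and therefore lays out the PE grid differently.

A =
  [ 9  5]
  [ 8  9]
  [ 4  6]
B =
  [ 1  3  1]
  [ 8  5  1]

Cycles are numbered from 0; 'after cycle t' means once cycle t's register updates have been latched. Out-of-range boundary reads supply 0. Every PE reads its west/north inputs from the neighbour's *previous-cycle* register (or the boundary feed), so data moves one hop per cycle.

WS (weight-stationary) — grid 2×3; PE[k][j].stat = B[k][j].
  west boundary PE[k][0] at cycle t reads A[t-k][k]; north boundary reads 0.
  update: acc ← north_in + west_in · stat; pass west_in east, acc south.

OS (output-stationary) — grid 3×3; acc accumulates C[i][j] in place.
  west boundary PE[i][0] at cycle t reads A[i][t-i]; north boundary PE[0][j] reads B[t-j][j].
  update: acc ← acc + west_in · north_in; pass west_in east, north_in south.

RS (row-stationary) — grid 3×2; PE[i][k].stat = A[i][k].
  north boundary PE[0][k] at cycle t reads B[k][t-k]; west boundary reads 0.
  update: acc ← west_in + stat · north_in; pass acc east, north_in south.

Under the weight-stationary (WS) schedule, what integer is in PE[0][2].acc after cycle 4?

WS on a 2×3 grid — tracing PE[0][2] and its feeders:
  step 0 · PE0,1: acc=0; fwd→0 fwd↓0
  step 0 · PE0,2: acc=0; fwd→0 fwd↓0
  step 1 · PE0,1: acc=27; fwd→9 fwd↓27
  step 1 · PE0,2: acc=0; fwd→0 fwd↓0
  step 2 · PE0,1: acc=24; fwd→8 fwd↓24
  step 2 · PE0,2: acc=9; fwd→9 fwd↓9
  step 3 · PE0,1: acc=12; fwd→4 fwd↓12
  step 3 · PE0,2: acc=8; fwd→8 fwd↓8
  step 4 · PE0,1: acc=0; fwd→0 fwd↓0
  step 4 · PE0,2: acc=4; fwd→4 fwd↓4

PE[0][2].acc = 4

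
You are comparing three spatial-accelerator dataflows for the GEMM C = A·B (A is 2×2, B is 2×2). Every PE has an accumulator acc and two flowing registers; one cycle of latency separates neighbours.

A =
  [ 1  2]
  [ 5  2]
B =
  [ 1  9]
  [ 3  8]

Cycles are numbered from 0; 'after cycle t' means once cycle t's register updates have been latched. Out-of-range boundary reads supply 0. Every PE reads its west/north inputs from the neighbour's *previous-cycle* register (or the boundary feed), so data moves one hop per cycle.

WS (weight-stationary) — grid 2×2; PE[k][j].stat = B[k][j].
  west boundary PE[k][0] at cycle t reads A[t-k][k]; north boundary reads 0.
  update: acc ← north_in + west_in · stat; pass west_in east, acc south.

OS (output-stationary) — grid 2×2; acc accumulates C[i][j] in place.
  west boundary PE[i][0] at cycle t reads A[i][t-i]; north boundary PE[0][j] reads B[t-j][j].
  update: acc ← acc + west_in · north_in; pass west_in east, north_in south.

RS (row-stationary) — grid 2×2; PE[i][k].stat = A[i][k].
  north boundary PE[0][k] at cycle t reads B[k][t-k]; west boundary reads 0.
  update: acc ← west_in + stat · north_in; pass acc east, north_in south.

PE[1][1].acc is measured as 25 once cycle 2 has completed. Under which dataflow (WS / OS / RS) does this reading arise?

dataflow = WS

WS [2×2] PE[1][1] across cycles:
  cycle 0: PE[1][1] → acc 0, east 0, south 0
  cycle 1: PE[1][1] → acc 0, east 0, south 0
  cycle 2: PE[1][1] → acc 25, east 2, south 25
OS [2×2] PE[1][1] across cycles:
  cycle 0: PE[1][1] → acc 0, east 0, south 0
  cycle 1: PE[1][1] → acc 0, east 0, south 0
  cycle 2: PE[1][1] → acc 45, east 5, south 9
RS [2×2] PE[1][1] across cycles:
  cycle 0: PE[1][1] → acc 0, east 0, south 0
  cycle 1: PE[1][1] → acc 0, east 0, south 0
  cycle 2: PE[1][1] → acc 11, east 11, south 3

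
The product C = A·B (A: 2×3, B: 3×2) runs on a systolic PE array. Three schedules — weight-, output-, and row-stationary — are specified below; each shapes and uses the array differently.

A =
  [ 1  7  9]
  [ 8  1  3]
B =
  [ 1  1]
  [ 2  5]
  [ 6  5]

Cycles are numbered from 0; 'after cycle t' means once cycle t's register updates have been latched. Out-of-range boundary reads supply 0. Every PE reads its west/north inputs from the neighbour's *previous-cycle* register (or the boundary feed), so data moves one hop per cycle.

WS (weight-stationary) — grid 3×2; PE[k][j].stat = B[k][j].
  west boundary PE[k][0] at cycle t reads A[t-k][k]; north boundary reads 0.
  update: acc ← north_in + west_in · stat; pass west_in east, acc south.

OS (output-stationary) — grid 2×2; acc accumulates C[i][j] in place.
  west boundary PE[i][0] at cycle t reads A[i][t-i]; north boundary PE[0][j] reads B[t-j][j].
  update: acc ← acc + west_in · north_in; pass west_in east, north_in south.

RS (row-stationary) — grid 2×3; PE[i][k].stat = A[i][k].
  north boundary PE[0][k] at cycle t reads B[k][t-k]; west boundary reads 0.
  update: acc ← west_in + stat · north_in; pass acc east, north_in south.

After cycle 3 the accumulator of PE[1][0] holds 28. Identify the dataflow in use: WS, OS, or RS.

Under WS (3×2), PE[1][0]:
  c0 r1c0: 0 / 0 / 0
  c1 r1c0: 15 / 7 / 15
  c2 r1c0: 10 / 1 / 10
  c3 r1c0: 0 / 0 / 0
Under OS (2×2), PE[1][0]:
  c0 r1c0: 0 / 0 / 0
  c1 r1c0: 8 / 8 / 1
  c2 r1c0: 10 / 1 / 2
  c3 r1c0: 28 / 3 / 6
Under RS (2×3), PE[1][0]:
  c0 r1c0: 0 / 0 / 0
  c1 r1c0: 8 / 8 / 1
  c2 r1c0: 8 / 8 / 1
  c3 r1c0: 0 / 0 / 0

dataflow = OS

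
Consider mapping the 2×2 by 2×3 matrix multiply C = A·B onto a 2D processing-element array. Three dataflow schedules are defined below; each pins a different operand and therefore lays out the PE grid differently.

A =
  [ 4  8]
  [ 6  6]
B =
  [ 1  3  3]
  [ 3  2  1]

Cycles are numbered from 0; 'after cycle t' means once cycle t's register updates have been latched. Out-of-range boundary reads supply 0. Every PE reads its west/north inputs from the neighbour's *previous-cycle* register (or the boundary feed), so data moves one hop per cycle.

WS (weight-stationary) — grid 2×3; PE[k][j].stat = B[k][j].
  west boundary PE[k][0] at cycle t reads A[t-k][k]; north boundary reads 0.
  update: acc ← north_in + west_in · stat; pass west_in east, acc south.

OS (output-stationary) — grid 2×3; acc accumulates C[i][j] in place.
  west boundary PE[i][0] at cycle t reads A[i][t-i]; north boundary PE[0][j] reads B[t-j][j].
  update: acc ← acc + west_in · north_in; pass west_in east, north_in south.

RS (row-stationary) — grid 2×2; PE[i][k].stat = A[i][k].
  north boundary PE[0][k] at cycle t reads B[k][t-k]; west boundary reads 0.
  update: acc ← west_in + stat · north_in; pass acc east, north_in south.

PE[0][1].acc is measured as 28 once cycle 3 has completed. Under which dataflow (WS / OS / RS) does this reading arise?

dataflow = OS

— WS: 2×3; PE[0][1] trace:
  cycle 0: PE[0][1] → acc 0, east 0, south 0
  cycle 1: PE[0][1] → acc 12, east 4, south 12
  cycle 2: PE[0][1] → acc 18, east 6, south 18
  cycle 3: PE[0][1] → acc 0, east 0, south 0
— OS: 2×3; PE[0][1] trace:
  cycle 0: PE[0][1] → acc 0, east 0, south 0
  cycle 1: PE[0][1] → acc 12, east 4, south 3
  cycle 2: PE[0][1] → acc 28, east 8, south 2
  cycle 3: PE[0][1] → acc 28, east 0, south 0
— RS: 2×2; PE[0][1] trace:
  cycle 0: PE[0][1] → acc 0, east 0, south 0
  cycle 1: PE[0][1] → acc 28, east 28, south 3
  cycle 2: PE[0][1] → acc 28, east 28, south 2
  cycle 3: PE[0][1] → acc 20, east 20, south 1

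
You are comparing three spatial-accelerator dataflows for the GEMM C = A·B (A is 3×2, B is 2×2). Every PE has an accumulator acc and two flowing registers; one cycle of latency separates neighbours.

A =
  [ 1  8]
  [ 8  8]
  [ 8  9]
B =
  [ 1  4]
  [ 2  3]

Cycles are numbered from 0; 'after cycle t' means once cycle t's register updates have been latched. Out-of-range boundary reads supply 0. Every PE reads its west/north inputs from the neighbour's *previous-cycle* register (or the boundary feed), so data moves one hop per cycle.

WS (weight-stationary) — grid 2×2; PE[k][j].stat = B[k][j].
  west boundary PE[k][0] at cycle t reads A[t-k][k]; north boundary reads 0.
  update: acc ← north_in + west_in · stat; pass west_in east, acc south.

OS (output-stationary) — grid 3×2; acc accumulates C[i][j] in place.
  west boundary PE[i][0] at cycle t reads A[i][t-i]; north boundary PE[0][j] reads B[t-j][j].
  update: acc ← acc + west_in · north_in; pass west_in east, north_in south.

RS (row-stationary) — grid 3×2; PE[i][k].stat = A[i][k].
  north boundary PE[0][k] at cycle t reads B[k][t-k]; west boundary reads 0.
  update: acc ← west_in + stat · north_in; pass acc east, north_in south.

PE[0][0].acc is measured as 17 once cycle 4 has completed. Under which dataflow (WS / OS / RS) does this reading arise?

— WS: 2×2; PE[0][0] trace:
  cycle 0: PE[0][0] → acc 1, east 1, south 1
  cycle 1: PE[0][0] → acc 8, east 8, south 8
  cycle 2: PE[0][0] → acc 8, east 8, south 8
  cycle 3: PE[0][0] → acc 0, east 0, south 0
  cycle 4: PE[0][0] → acc 0, east 0, south 0
— OS: 3×2; PE[0][0] trace:
  cycle 0: PE[0][0] → acc 1, east 1, south 1
  cycle 1: PE[0][0] → acc 17, east 8, south 2
  cycle 2: PE[0][0] → acc 17, east 0, south 0
  cycle 3: PE[0][0] → acc 17, east 0, south 0
  cycle 4: PE[0][0] → acc 17, east 0, south 0
— RS: 3×2; PE[0][0] trace:
  cycle 0: PE[0][0] → acc 1, east 1, south 1
  cycle 1: PE[0][0] → acc 4, east 4, south 4
  cycle 2: PE[0][0] → acc 0, east 0, south 0
  cycle 3: PE[0][0] → acc 0, east 0, south 0
  cycle 4: PE[0][0] → acc 0, east 0, south 0

dataflow = OS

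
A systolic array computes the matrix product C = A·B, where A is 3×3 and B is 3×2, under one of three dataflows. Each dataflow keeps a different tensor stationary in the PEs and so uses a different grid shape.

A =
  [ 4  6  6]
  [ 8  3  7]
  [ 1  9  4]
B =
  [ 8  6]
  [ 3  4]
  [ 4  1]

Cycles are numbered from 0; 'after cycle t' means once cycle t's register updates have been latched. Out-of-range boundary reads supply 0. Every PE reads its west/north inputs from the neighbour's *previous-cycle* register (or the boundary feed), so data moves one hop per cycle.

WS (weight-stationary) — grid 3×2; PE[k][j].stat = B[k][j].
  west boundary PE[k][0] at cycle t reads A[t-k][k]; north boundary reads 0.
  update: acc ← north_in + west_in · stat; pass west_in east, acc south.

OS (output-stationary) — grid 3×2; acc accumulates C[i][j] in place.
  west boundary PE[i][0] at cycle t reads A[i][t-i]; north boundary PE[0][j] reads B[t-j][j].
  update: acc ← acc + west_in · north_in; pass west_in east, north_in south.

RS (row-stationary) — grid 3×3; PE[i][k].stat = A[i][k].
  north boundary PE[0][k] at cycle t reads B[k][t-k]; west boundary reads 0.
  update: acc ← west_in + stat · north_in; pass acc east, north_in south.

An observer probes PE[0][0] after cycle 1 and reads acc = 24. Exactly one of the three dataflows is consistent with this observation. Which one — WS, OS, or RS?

dataflow = RS

Under WS (3×2), PE[0][0]:
  @0  [0,0]  acc 32  |  →4  ↓32
  @1  [0,0]  acc 64  |  →8  ↓64
Under OS (3×2), PE[0][0]:
  @0  [0,0]  acc 32  |  →4  ↓8
  @1  [0,0]  acc 50  |  →6  ↓3
Under RS (3×3), PE[0][0]:
  @0  [0,0]  acc 32  |  →32  ↓8
  @1  [0,0]  acc 24  |  →24  ↓6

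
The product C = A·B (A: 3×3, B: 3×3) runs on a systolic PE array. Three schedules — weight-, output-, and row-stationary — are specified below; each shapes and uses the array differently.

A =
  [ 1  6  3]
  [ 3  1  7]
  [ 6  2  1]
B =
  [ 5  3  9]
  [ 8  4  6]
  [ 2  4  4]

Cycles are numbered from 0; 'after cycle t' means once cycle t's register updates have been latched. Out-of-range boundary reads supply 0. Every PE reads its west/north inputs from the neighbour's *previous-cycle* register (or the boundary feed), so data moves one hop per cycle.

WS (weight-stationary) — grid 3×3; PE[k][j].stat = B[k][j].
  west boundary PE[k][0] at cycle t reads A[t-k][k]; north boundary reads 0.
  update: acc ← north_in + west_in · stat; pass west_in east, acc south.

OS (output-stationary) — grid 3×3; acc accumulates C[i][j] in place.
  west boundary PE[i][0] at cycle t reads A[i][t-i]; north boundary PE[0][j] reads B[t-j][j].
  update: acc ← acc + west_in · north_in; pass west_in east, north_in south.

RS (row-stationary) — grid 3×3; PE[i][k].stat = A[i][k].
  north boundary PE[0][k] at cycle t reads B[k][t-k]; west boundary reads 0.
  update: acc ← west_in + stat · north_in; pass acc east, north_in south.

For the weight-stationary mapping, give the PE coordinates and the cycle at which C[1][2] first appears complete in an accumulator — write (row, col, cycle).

Under WS, C[1][2] lands at PE[2][2]:
  after 0 — PE[2][2] acc=0, pass-E 0, pass-S 0
  after 1 — PE[2][2] acc=0, pass-E 0, pass-S 0
  after 2 — PE[2][2] acc=0, pass-E 0, pass-S 0
  after 3 — PE[2][2] acc=0, pass-E 0, pass-S 0
  after 4 — PE[2][2] acc=57, pass-E 3, pass-S 57
  after 5 — PE[2][2] acc=61, pass-E 7, pass-S 61

(row, col, cycle) = (2, 2, 5)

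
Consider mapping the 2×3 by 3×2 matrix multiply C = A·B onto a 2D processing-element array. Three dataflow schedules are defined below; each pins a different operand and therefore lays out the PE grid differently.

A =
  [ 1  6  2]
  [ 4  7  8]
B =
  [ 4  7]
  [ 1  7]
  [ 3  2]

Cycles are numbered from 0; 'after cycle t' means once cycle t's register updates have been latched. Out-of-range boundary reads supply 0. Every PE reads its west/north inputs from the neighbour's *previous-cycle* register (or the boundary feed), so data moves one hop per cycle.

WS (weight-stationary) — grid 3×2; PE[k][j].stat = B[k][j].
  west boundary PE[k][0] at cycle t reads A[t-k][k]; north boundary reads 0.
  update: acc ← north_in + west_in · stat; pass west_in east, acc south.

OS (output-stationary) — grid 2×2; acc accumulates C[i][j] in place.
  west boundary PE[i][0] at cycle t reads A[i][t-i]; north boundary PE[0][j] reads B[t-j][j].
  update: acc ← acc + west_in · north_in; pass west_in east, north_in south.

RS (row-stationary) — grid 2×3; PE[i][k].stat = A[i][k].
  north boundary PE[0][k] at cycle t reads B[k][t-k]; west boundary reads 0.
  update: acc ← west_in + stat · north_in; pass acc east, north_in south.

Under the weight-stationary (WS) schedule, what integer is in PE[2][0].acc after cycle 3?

WS 3×2: PE[2][0] cycle-by-cycle (with neighbour feeds):
  step 0 · PE1,0: acc=0; fwd→0 fwd↓0
  step 0 · PE2,0: acc=0; fwd→0 fwd↓0
  step 1 · PE1,0: acc=10; fwd→6 fwd↓10
  step 1 · PE2,0: acc=0; fwd→0 fwd↓0
  step 2 · PE1,0: acc=23; fwd→7 fwd↓23
  step 2 · PE2,0: acc=16; fwd→2 fwd↓16
  step 3 · PE1,0: acc=0; fwd→0 fwd↓0
  step 3 · PE2,0: acc=47; fwd→8 fwd↓47

PE[2][0].acc = 47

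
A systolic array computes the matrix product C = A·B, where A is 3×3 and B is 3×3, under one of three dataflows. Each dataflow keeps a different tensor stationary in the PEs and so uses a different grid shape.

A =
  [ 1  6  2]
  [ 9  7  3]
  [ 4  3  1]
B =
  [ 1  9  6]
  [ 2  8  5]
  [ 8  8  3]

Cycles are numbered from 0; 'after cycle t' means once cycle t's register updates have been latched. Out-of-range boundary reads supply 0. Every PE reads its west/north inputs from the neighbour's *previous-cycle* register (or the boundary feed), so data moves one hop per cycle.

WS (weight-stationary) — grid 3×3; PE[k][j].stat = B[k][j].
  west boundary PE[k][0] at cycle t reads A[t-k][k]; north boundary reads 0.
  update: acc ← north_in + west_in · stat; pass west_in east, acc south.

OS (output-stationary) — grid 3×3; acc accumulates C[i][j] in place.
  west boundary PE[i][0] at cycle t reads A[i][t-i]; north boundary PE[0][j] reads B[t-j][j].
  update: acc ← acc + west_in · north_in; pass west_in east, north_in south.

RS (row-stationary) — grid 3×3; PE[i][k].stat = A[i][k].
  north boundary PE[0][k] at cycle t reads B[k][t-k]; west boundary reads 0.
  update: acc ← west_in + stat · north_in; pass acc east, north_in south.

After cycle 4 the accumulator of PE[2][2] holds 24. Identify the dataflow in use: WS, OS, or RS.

Under WS (3×3), PE[2][2]:
  cycle 0: PE[2][2] → acc 0, east 0, south 0
  cycle 1: PE[2][2] → acc 0, east 0, south 0
  cycle 2: PE[2][2] → acc 0, east 0, south 0
  cycle 3: PE[2][2] → acc 0, east 0, south 0
  cycle 4: PE[2][2] → acc 42, east 2, south 42
Under OS (3×3), PE[2][2]:
  cycle 0: PE[2][2] → acc 0, east 0, south 0
  cycle 1: PE[2][2] → acc 0, east 0, south 0
  cycle 2: PE[2][2] → acc 0, east 0, south 0
  cycle 3: PE[2][2] → acc 0, east 0, south 0
  cycle 4: PE[2][2] → acc 24, east 4, south 6
Under RS (3×3), PE[2][2]:
  cycle 0: PE[2][2] → acc 0, east 0, south 0
  cycle 1: PE[2][2] → acc 0, east 0, south 0
  cycle 2: PE[2][2] → acc 0, east 0, south 0
  cycle 3: PE[2][2] → acc 0, east 0, south 0
  cycle 4: PE[2][2] → acc 18, east 18, south 8

dataflow = OS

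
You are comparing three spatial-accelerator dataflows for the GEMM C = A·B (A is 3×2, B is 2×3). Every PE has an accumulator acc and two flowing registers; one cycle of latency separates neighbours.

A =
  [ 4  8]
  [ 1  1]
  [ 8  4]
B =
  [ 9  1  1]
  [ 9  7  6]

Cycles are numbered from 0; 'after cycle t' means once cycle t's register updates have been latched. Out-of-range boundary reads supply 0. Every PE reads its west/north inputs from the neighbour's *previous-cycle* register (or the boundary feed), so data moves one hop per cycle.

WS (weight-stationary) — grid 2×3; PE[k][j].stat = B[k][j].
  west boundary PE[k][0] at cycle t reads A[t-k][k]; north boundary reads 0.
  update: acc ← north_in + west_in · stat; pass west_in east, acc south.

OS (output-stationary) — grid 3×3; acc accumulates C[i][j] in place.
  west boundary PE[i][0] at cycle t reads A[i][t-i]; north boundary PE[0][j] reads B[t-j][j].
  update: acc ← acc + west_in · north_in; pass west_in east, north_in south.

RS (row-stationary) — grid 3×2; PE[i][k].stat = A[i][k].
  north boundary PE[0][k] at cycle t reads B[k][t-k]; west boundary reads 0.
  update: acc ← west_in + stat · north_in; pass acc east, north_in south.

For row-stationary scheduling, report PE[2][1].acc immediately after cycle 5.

RS (3×2). Following PE[2][1] plus its west/north inputs:
  cycle 0: PE[1][1] → acc 0, east 0, south 0
  cycle 0: PE[2][0] → acc 0, east 0, south 0
  cycle 0: PE[2][1] → acc 0, east 0, south 0
  cycle 1: PE[1][1] → acc 0, east 0, south 0
  cycle 1: PE[2][0] → acc 0, east 0, south 0
  cycle 1: PE[2][1] → acc 0, east 0, south 0
  cycle 2: PE[1][1] → acc 18, east 18, south 9
  cycle 2: PE[2][0] → acc 72, east 72, south 9
  cycle 2: PE[2][1] → acc 0, east 0, south 0
  cycle 3: PE[1][1] → acc 8, east 8, south 7
  cycle 3: PE[2][0] → acc 8, east 8, south 1
  cycle 3: PE[2][1] → acc 108, east 108, south 9
  cycle 4: PE[1][1] → acc 7, east 7, south 6
  cycle 4: PE[2][0] → acc 8, east 8, south 1
  cycle 4: PE[2][1] → acc 36, east 36, south 7
  cycle 5: PE[1][1] → acc 0, east 0, south 0
  cycle 5: PE[2][0] → acc 0, east 0, south 0
  cycle 5: PE[2][1] → acc 32, east 32, south 6

PE[2][1].acc = 32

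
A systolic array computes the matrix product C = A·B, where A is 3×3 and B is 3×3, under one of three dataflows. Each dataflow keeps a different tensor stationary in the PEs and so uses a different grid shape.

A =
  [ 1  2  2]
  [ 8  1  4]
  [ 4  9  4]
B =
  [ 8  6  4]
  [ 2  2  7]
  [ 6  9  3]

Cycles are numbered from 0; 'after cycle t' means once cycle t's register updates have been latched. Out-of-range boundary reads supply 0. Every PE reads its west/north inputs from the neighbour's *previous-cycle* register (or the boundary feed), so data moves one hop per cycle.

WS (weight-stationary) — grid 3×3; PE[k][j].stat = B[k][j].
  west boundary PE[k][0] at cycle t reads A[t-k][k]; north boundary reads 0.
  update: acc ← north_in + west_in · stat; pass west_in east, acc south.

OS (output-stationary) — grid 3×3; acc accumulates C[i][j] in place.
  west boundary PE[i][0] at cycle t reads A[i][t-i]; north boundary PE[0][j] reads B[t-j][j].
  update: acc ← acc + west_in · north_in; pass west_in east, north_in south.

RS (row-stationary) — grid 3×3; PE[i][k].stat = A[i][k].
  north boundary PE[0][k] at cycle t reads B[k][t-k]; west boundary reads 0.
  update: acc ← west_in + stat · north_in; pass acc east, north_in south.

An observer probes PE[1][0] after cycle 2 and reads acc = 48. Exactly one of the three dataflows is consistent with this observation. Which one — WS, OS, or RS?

dataflow = RS

— WS: 3×3; PE[1][0] trace:
  c0 r1c0: 0 / 0 / 0
  c1 r1c0: 12 / 2 / 12
  c2 r1c0: 66 / 1 / 66
— OS: 3×3; PE[1][0] trace:
  c0 r1c0: 0 / 0 / 0
  c1 r1c0: 64 / 8 / 8
  c2 r1c0: 66 / 1 / 2
— RS: 3×3; PE[1][0] trace:
  c0 r1c0: 0 / 0 / 0
  c1 r1c0: 64 / 64 / 8
  c2 r1c0: 48 / 48 / 6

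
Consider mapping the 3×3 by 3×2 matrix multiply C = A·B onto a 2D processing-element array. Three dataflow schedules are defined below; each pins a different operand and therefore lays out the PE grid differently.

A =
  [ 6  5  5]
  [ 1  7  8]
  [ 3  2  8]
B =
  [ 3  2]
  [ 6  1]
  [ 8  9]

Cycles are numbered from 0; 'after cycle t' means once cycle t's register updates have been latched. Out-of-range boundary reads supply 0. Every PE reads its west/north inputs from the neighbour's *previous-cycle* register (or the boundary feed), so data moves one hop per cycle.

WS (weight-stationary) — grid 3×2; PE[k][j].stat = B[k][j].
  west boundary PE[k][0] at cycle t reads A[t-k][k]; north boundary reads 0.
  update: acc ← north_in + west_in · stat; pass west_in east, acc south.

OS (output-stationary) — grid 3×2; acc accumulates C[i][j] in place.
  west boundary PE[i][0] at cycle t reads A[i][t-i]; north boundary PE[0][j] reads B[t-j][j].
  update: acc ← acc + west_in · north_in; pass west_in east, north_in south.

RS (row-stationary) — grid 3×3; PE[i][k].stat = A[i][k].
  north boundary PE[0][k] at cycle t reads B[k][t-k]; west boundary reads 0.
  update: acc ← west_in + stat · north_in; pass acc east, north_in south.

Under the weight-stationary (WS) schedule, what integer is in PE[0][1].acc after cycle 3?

WS on a 3×2 grid — tracing PE[0][1] and its feeders:
  t=0 PE[0][0]: acc=18 h=6 v=18
  t=0 PE[0][1]: acc=0 h=0 v=0
  t=1 PE[0][0]: acc=3 h=1 v=3
  t=1 PE[0][1]: acc=12 h=6 v=12
  t=2 PE[0][0]: acc=9 h=3 v=9
  t=2 PE[0][1]: acc=2 h=1 v=2
  t=3 PE[0][0]: acc=0 h=0 v=0
  t=3 PE[0][1]: acc=6 h=3 v=6

PE[0][1].acc = 6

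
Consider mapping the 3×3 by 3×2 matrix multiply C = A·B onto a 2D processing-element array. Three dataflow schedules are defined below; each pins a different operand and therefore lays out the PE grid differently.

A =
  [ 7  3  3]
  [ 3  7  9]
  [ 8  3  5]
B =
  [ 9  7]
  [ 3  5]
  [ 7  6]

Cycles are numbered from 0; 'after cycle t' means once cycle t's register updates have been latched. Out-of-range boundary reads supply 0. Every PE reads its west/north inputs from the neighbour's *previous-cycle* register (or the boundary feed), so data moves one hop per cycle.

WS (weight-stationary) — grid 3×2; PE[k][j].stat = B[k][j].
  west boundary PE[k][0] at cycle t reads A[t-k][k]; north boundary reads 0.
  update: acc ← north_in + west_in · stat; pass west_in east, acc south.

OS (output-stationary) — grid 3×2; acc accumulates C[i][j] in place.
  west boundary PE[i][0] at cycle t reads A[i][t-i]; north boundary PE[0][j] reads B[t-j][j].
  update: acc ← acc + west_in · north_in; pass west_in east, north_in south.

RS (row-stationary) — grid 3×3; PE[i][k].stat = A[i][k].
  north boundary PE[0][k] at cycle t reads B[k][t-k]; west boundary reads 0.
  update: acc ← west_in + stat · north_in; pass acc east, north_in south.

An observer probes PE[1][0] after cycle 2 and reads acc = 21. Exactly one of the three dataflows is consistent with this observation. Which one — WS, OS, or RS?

dataflow = RS

Under WS (3×2), PE[1][0]:
  c0 r1c0: 0 / 0 / 0
  c1 r1c0: 72 / 3 / 72
  c2 r1c0: 48 / 7 / 48
Under OS (3×2), PE[1][0]:
  c0 r1c0: 0 / 0 / 0
  c1 r1c0: 27 / 3 / 9
  c2 r1c0: 48 / 7 / 3
Under RS (3×3), PE[1][0]:
  c0 r1c0: 0 / 0 / 0
  c1 r1c0: 27 / 27 / 9
  c2 r1c0: 21 / 21 / 7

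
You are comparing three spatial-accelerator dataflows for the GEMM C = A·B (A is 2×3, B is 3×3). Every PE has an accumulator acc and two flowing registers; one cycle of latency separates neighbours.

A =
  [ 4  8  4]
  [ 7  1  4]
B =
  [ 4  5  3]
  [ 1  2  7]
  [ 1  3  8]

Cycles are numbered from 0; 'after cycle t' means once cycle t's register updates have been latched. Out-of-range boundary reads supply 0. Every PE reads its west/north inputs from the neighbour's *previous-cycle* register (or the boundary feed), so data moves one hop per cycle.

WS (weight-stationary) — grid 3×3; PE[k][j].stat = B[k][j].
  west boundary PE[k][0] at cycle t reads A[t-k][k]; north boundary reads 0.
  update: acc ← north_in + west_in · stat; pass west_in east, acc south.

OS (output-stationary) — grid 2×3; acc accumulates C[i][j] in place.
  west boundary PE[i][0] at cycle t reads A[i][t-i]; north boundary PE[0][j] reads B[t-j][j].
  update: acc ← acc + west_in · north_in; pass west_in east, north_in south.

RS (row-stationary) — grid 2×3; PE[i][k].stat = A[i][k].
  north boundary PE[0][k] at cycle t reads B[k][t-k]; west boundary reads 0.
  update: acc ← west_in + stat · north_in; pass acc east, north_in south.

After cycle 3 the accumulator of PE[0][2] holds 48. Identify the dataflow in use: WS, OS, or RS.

dataflow = RS

WS (3×3 grid), PE[0][2]:
  step 0 · PE0,2: acc=0; fwd→0 fwd↓0
  step 1 · PE0,2: acc=0; fwd→0 fwd↓0
  step 2 · PE0,2: acc=12; fwd→4 fwd↓12
  step 3 · PE0,2: acc=21; fwd→7 fwd↓21
OS (2×3 grid), PE[0][2]:
  step 0 · PE0,2: acc=0; fwd→0 fwd↓0
  step 1 · PE0,2: acc=0; fwd→0 fwd↓0
  step 2 · PE0,2: acc=12; fwd→4 fwd↓3
  step 3 · PE0,2: acc=68; fwd→8 fwd↓7
RS (2×3 grid), PE[0][2]:
  step 0 · PE0,2: acc=0; fwd→0 fwd↓0
  step 1 · PE0,2: acc=0; fwd→0 fwd↓0
  step 2 · PE0,2: acc=28; fwd→28 fwd↓1
  step 3 · PE0,2: acc=48; fwd→48 fwd↓3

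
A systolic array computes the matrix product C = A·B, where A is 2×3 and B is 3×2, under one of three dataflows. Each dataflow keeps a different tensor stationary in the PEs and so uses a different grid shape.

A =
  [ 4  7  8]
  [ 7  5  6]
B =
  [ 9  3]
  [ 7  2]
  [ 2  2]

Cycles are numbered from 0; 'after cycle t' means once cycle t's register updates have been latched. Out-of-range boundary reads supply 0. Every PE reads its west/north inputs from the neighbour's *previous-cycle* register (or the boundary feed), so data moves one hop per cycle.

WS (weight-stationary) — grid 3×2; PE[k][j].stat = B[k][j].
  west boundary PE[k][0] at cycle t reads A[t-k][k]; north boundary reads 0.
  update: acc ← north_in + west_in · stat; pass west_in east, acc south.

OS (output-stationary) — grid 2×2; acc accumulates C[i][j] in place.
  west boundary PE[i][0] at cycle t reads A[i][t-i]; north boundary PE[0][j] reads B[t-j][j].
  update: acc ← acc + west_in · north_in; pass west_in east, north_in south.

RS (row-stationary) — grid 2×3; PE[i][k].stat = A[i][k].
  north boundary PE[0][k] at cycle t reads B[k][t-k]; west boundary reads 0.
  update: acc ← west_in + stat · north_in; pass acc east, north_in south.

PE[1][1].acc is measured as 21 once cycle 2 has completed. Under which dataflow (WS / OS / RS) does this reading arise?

WS (3×2 grid), PE[1][1]:
  after 0 — PE[1][1] acc=0, pass-E 0, pass-S 0
  after 1 — PE[1][1] acc=0, pass-E 0, pass-S 0
  after 2 — PE[1][1] acc=26, pass-E 7, pass-S 26
OS (2×2 grid), PE[1][1]:
  after 0 — PE[1][1] acc=0, pass-E 0, pass-S 0
  after 1 — PE[1][1] acc=0, pass-E 0, pass-S 0
  after 2 — PE[1][1] acc=21, pass-E 7, pass-S 3
RS (2×3 grid), PE[1][1]:
  after 0 — PE[1][1] acc=0, pass-E 0, pass-S 0
  after 1 — PE[1][1] acc=0, pass-E 0, pass-S 0
  after 2 — PE[1][1] acc=98, pass-E 98, pass-S 7

dataflow = OS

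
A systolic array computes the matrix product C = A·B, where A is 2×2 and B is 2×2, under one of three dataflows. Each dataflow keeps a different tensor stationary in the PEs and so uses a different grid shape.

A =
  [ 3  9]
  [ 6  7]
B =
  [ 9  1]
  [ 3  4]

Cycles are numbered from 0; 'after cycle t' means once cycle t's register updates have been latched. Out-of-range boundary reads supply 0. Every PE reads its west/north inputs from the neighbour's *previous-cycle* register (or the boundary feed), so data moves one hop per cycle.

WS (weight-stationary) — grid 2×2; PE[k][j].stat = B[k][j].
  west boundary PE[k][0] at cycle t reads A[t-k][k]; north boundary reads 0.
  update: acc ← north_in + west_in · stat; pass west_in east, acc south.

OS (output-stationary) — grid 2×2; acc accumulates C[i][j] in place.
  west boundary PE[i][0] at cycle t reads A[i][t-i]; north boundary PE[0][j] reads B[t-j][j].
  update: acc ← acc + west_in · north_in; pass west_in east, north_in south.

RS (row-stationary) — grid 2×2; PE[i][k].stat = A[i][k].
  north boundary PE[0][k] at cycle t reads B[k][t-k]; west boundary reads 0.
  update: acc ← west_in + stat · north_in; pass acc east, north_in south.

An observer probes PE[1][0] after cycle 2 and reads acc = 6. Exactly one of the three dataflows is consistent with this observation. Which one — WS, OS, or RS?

WS (2×2 grid), PE[1][0]:
  cycle 0: PE[1][0] → acc 0, east 0, south 0
  cycle 1: PE[1][0] → acc 54, east 9, south 54
  cycle 2: PE[1][0] → acc 75, east 7, south 75
OS (2×2 grid), PE[1][0]:
  cycle 0: PE[1][0] → acc 0, east 0, south 0
  cycle 1: PE[1][0] → acc 54, east 6, south 9
  cycle 2: PE[1][0] → acc 75, east 7, south 3
RS (2×2 grid), PE[1][0]:
  cycle 0: PE[1][0] → acc 0, east 0, south 0
  cycle 1: PE[1][0] → acc 54, east 54, south 9
  cycle 2: PE[1][0] → acc 6, east 6, south 1

dataflow = RS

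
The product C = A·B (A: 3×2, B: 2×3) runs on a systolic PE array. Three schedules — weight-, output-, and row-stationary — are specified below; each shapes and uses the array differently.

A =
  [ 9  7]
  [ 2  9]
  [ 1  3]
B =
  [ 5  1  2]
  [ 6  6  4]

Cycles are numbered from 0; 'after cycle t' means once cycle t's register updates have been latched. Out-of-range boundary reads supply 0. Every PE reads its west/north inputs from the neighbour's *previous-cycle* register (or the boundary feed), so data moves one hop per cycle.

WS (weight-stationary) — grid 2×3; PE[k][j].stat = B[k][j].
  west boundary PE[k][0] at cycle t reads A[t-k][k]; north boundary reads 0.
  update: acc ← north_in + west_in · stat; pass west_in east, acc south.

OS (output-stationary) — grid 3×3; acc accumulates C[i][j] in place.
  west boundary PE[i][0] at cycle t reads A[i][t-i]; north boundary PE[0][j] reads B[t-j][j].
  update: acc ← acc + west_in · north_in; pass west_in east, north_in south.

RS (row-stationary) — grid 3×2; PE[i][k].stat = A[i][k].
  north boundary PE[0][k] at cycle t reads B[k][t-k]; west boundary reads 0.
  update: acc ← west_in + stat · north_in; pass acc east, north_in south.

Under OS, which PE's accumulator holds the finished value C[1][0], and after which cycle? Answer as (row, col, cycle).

Under OS, C[1][0] lands at PE[1][0]:
  step 0 · PE1,0: acc=0; fwd→0 fwd↓0
  step 1 · PE1,0: acc=10; fwd→2 fwd↓5
  step 2 · PE1,0: acc=64; fwd→9 fwd↓6

(row, col, cycle) = (1, 0, 2)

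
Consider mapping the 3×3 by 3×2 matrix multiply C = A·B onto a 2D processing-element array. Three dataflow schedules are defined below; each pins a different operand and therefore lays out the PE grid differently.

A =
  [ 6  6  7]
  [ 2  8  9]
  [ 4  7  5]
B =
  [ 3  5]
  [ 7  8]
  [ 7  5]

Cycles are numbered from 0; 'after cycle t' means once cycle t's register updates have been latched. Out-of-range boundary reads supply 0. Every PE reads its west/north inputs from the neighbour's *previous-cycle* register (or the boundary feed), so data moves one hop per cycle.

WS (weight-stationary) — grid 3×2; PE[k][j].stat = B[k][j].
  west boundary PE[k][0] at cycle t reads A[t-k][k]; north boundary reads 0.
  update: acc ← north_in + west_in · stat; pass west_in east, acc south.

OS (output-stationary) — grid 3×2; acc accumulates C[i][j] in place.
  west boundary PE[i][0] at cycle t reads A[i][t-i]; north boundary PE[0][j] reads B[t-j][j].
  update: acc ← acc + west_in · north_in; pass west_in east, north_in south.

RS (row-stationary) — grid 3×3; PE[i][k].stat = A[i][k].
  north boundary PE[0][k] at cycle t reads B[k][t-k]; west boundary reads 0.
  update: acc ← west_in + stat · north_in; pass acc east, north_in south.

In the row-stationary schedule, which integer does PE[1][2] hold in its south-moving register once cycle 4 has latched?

register = 5

RS (3×3). Following PE[1][2] plus its west/north inputs:
  after 0 — PE[0][2] acc=0, pass-E 0, pass-S 0
  after 0 — PE[1][1] acc=0, pass-E 0, pass-S 0
  after 0 — PE[1][2] acc=0, pass-E 0, pass-S 0
  after 1 — PE[0][2] acc=0, pass-E 0, pass-S 0
  after 1 — PE[1][1] acc=0, pass-E 0, pass-S 0
  after 1 — PE[1][2] acc=0, pass-E 0, pass-S 0
  after 2 — PE[0][2] acc=109, pass-E 109, pass-S 7
  after 2 — PE[1][1] acc=62, pass-E 62, pass-S 7
  after 2 — PE[1][2] acc=0, pass-E 0, pass-S 0
  after 3 — PE[0][2] acc=113, pass-E 113, pass-S 5
  after 3 — PE[1][1] acc=74, pass-E 74, pass-S 8
  after 3 — PE[1][2] acc=125, pass-E 125, pass-S 7
  after 4 — PE[0][2] acc=0, pass-E 0, pass-S 0
  after 4 — PE[1][1] acc=0, pass-E 0, pass-S 0
  after 4 — PE[1][2] acc=119, pass-E 119, pass-S 5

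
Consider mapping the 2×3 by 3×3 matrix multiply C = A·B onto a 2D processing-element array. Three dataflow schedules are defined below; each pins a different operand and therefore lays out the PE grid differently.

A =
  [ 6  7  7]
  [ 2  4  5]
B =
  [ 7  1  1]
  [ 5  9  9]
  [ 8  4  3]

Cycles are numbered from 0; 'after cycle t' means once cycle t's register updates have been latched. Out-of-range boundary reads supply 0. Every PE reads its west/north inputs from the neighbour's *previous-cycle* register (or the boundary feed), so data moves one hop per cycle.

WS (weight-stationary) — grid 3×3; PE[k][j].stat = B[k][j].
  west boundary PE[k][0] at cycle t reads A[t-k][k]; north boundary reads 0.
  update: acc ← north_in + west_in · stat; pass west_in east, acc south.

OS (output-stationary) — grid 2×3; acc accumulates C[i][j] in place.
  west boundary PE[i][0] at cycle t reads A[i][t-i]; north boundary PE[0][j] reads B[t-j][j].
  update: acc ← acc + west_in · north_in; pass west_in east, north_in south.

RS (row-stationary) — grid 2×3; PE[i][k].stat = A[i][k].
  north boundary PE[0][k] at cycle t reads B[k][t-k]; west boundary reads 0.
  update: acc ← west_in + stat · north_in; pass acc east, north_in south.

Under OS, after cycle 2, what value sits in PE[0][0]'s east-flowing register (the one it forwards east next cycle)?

OS (2×3). Following PE[0][0] plus its west/north inputs:
  0: (0,0).acc=42  regs=<6,7>
  1: (0,0).acc=77  regs=<7,5>
  2: (0,0).acc=133  regs=<7,8>

register = 7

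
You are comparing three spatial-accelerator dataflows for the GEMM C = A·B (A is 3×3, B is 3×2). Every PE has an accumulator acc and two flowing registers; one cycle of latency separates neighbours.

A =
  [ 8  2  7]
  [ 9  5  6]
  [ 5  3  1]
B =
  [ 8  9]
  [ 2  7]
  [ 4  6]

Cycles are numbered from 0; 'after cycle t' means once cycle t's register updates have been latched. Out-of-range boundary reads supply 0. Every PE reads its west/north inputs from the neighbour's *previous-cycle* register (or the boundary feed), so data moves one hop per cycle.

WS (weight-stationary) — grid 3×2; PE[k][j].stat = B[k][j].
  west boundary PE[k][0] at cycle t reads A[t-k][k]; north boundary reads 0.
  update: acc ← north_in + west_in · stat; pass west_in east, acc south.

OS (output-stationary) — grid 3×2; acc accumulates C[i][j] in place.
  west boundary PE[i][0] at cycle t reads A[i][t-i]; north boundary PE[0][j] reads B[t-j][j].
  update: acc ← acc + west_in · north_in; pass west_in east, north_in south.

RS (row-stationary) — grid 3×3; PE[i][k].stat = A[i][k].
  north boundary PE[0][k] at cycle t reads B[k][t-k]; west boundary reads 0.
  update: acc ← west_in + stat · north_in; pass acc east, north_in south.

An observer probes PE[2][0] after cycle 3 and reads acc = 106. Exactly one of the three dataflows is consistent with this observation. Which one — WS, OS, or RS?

WS (3×2 grid), PE[2][0]:
  t=0 PE[2][0]: acc=0 h=0 v=0
  t=1 PE[2][0]: acc=0 h=0 v=0
  t=2 PE[2][0]: acc=96 h=7 v=96
  t=3 PE[2][0]: acc=106 h=6 v=106
OS (3×2 grid), PE[2][0]:
  t=0 PE[2][0]: acc=0 h=0 v=0
  t=1 PE[2][0]: acc=0 h=0 v=0
  t=2 PE[2][0]: acc=40 h=5 v=8
  t=3 PE[2][0]: acc=46 h=3 v=2
RS (3×3 grid), PE[2][0]:
  t=0 PE[2][0]: acc=0 h=0 v=0
  t=1 PE[2][0]: acc=0 h=0 v=0
  t=2 PE[2][0]: acc=40 h=40 v=8
  t=3 PE[2][0]: acc=45 h=45 v=9

dataflow = WS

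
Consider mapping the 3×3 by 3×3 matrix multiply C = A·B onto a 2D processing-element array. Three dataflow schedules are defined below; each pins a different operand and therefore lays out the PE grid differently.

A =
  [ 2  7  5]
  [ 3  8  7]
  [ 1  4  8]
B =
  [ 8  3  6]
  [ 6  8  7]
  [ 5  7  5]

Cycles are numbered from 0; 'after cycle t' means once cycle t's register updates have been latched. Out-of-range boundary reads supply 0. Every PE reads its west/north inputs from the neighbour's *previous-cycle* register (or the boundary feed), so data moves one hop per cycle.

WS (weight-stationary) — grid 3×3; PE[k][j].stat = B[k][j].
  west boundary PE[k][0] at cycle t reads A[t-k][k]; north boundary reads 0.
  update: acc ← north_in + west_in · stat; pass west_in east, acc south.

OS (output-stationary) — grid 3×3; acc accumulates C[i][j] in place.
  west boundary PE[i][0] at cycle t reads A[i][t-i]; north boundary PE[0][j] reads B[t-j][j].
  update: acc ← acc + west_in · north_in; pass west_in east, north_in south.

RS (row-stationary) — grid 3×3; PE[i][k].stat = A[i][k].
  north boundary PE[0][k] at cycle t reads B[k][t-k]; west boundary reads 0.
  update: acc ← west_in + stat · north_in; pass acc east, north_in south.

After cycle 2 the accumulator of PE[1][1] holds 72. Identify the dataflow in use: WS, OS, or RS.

— WS: 3×3; PE[1][1] trace:
  0: (1,1).acc=0  regs=<0,0>
  1: (1,1).acc=0  regs=<0,0>
  2: (1,1).acc=62  regs=<7,62>
— OS: 3×3; PE[1][1] trace:
  0: (1,1).acc=0  regs=<0,0>
  1: (1,1).acc=0  regs=<0,0>
  2: (1,1).acc=9  regs=<3,3>
— RS: 3×3; PE[1][1] trace:
  0: (1,1).acc=0  regs=<0,0>
  1: (1,1).acc=0  regs=<0,0>
  2: (1,1).acc=72  regs=<72,6>

dataflow = RS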